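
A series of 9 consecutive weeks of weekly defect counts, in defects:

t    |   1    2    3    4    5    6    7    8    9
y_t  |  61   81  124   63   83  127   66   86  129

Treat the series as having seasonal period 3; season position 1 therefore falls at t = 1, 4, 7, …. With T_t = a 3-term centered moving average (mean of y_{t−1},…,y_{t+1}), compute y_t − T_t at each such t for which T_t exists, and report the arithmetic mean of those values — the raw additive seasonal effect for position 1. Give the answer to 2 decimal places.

Season position 1 occurs at t = 4, 7 (where T_t is defined).
t=4: T_4 = 90.0000; y_4 − T_4 = 63 − 90.0000 = -27.0000
t=7: T_7 = 93.0000; y_7 − T_7 = 66 − 93.0000 = -27.0000
Mean deviation: (-27.0000 + -27.0000) / 2 = -27.00

-27.00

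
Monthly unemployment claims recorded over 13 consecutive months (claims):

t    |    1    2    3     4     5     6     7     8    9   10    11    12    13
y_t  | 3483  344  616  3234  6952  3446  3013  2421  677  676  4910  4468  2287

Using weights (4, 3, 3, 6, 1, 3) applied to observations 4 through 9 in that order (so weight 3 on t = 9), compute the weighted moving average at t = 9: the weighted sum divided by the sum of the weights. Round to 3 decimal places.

3333.000

Weighted sum: 4·3234 + 3·6952 + 3·3446 + 6·3013 + 1·2421 + 3·677 = 12936 + 20856 + 10338 + 18078 + 2421 + 2031 = 66660
Weight total: 4 + 3 + 3 + 6 + 1 + 3 = 20
WMA = 66660 / 20 = 3333.000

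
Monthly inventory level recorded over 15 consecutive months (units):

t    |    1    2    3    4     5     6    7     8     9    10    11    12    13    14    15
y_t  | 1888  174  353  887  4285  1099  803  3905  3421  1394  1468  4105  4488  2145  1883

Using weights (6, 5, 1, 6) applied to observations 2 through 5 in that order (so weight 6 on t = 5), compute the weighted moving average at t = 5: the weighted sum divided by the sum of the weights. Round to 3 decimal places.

1633.667

Weighted sum: 6·174 + 5·353 + 1·887 + 6·4285 = 1044 + 1765 + 887 + 25710 = 29406
Weight total: 6 + 5 + 1 + 6 = 18
WMA = 29406 / 18 = 1633.667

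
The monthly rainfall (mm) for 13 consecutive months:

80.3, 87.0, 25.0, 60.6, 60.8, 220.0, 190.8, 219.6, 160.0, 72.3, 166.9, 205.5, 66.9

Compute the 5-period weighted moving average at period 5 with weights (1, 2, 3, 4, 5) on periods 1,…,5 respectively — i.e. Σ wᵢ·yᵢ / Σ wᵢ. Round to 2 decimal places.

Weighted sum: 1·80.3 + 2·87.0 + 3·25.0 + 4·60.6 + 5·60.8 = 80.3 + 174.0 + 75.0 + 242.4 + 304.0 = 875.7
Weight total: 1 + 2 + 3 + 4 + 5 = 15
WMA = 875.7 / 15 = 58.38

58.38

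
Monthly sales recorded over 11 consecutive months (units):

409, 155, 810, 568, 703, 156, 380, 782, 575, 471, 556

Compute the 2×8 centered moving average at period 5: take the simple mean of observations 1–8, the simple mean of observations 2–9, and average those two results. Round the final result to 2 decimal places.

505.75

Sum over 1–8: 409 + 155 + 810 + 568 + 703 + 156 + 380 + 782 = 3963
Sum over 2–9: 155 + 810 + 568 + 703 + 156 + 380 + 782 + 575 = 4129
CMA at t=5 = (3963 + 4129) / (2·8) = 8092 / 16 = 505.75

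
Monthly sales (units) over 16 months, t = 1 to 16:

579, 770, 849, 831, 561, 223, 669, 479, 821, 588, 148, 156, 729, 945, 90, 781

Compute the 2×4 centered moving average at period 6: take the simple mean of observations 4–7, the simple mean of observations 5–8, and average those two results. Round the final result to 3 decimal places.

527.000

Sum over 4–7: 831 + 561 + 223 + 669 = 2284
Sum over 5–8: 561 + 223 + 669 + 479 = 1932
CMA at t=6 = (2284 + 1932) / (2·4) = 4216 / 8 = 527.000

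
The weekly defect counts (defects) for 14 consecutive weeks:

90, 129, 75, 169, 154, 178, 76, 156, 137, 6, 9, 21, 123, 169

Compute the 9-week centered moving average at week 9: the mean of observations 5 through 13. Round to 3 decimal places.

95.556

Sum of periods 5–13: 154 + 178 + 76 + 156 + 137 + 6 + 9 + 21 + 123 = 860
Divide by 9: 860 / 9 = 95.556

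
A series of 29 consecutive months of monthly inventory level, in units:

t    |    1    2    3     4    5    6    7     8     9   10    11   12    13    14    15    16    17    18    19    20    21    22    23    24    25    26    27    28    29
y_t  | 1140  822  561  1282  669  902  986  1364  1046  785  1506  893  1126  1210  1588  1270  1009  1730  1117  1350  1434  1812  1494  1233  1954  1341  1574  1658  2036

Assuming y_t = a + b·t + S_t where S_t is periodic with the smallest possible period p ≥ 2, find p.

First differences y_{t+1} − y_t: -318, -261, 721, -613, 233, 84, 378, -318, -261, 721, -613, 233, 84, 378, -318, -261, …
The difference pattern repeats every 7 terms and not for any smaller step, so p = 7.

7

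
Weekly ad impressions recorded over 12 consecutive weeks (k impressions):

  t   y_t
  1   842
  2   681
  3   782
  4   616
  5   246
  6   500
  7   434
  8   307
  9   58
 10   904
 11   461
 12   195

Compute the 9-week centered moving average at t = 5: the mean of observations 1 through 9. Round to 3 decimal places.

496.222

Sum of periods 1–9: 842 + 681 + 782 + 616 + 246 + 500 + 434 + 307 + 58 = 4466
Divide by 9: 4466 / 9 = 496.222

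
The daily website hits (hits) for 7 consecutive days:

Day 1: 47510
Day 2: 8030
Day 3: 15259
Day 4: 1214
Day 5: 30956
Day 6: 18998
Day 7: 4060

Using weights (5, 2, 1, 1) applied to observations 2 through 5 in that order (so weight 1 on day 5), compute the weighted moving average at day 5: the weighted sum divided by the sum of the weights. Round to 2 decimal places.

Weighted sum: 5·8030 + 2·15259 + 1·1214 + 1·30956 = 40150 + 30518 + 1214 + 30956 = 102838
Weight total: 5 + 2 + 1 + 1 = 9
WMA = 102838 / 9 = 11426.44

11426.44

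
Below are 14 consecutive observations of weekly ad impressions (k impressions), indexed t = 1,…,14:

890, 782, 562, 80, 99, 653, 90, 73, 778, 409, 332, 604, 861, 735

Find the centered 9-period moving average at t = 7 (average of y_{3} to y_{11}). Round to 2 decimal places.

341.78

Sum of periods 3–11: 562 + 80 + 99 + 653 + 90 + 73 + 778 + 409 + 332 = 3076
Divide by 9: 3076 / 9 = 341.78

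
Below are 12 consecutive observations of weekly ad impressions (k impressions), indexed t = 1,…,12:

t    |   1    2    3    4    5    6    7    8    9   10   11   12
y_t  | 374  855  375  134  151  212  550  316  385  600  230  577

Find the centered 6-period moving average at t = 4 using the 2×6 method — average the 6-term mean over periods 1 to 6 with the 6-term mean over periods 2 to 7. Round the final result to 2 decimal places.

364.83

Sum over 1–6: 374 + 855 + 375 + 134 + 151 + 212 = 2101
Sum over 2–7: 855 + 375 + 134 + 151 + 212 + 550 = 2277
CMA at t=4 = (2101 + 2277) / (2·6) = 4378 / 12 = 364.83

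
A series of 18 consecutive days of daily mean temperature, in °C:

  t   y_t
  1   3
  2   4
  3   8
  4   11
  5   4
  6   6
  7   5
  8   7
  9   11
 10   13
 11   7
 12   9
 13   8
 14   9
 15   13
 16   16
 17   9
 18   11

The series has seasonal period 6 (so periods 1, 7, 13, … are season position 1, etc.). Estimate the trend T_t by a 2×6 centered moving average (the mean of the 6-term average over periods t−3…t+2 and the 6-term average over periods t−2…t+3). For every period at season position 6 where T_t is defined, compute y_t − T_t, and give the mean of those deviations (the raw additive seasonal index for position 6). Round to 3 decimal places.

Season position 6 occurs at t = 6, 12 (where T_t is defined).
t=6: T_6 = 7.08333; y_6 − T_6 = 6 − 7.08333 = -1.08333
t=12: T_12 = 9.66667; y_12 − T_12 = 9 − 9.66667 = -0.66667
Mean deviation: (-1.08333 + -0.66667) / 2 = -0.875

-0.875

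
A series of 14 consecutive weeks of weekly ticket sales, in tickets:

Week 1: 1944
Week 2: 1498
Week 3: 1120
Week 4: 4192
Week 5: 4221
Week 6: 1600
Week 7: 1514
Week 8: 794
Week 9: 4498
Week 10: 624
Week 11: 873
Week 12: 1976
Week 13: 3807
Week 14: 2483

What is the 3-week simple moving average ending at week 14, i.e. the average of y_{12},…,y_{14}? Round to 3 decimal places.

Sum of periods 12–14: 1976 + 3807 + 2483 = 8266
Divide by 3: 8266 / 3 = 2755.333

2755.333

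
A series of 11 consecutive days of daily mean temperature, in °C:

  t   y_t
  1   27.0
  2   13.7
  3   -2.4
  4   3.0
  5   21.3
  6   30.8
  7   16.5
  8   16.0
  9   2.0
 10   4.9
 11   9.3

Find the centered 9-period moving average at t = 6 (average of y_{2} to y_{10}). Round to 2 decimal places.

11.76

Sum of periods 2–10: 13.7 + (-2.4) + 3.0 + 21.3 + 30.8 + 16.5 + 16.0 + 2.0 + 4.9 = 105.8
Divide by 9: 105.8 / 9 = 11.76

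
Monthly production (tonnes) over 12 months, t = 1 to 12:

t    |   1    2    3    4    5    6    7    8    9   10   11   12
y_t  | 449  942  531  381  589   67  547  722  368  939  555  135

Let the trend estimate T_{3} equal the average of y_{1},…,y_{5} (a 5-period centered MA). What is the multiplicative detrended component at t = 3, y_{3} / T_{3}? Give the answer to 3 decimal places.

0.918

Trend T_3 = (449 + 942 + 531 + 381 + 589) / 5 = 2892/5 = 578.40000
Ratio to trend: 531 / 578.40000 = 0.918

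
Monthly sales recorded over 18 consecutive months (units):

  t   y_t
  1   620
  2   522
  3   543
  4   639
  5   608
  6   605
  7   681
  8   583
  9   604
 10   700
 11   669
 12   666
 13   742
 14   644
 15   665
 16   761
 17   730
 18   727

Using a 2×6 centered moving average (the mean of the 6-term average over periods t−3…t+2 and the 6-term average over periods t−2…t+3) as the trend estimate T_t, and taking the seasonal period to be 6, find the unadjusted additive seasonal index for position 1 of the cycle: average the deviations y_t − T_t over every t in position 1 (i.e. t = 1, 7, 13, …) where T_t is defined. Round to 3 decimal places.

Season position 1 occurs at t = 7, 13 (where T_t is defined).
t=7: T_7 = 625.08333; y_7 − T_7 = 681 − 625.08333 = 55.91667
t=13: T_13 = 686.08333; y_13 − T_13 = 742 − 686.08333 = 55.91667
Mean deviation: (55.91667 + 55.91667) / 2 = 55.917

55.917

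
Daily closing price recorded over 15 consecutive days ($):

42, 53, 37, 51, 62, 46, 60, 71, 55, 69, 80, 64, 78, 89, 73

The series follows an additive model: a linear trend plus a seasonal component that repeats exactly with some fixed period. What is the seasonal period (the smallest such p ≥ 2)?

3

First differences y_{t+1} − y_t: 11, -16, 14, 11, -16, 14, 11, -16, …
The difference pattern repeats every 3 terms and not for any smaller step, so p = 3.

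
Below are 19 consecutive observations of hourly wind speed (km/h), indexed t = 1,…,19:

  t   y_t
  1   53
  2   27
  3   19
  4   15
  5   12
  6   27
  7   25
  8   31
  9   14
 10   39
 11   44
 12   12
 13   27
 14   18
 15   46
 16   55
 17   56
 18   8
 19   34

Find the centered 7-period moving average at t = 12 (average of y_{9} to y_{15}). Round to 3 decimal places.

28.571

Sum of periods 9–15: 14 + 39 + 44 + 12 + 27 + 18 + 46 = 200
Divide by 7: 200 / 7 = 28.571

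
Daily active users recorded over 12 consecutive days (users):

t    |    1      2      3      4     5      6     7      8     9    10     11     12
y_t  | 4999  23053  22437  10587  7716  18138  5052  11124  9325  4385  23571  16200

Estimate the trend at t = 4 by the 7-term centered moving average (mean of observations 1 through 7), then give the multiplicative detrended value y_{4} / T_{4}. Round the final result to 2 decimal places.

Trend T_4 = (4999 + 23053 + 22437 + 10587 + 7716 + 18138 + 5052) / 7 = 91982/7 = 13140.2857
Ratio to trend: 10587 / 13140.2857 = 0.81

0.81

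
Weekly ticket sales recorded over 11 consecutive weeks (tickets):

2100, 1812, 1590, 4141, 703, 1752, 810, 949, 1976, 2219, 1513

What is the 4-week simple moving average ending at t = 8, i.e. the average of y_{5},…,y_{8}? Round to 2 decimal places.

1053.50

Sum of periods 5–8: 703 + 1752 + 810 + 949 = 4214
Divide by 4: 4214 / 4 = 1053.50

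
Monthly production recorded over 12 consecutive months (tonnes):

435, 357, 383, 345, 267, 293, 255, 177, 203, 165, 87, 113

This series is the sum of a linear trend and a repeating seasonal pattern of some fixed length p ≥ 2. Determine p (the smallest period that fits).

3

First differences y_{t+1} − y_t: -78, 26, -38, -78, 26, -38, -78, 26, …
The difference pattern repeats every 3 terms and not for any smaller step, so p = 3.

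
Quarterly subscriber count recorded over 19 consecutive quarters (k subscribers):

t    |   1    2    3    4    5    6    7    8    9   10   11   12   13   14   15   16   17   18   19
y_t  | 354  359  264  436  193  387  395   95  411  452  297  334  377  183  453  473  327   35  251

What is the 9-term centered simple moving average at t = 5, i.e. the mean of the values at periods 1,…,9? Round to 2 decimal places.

321.56

Sum of periods 1–9: 354 + 359 + 264 + 436 + 193 + 387 + 395 + 95 + 411 = 2894
Divide by 9: 2894 / 9 = 321.56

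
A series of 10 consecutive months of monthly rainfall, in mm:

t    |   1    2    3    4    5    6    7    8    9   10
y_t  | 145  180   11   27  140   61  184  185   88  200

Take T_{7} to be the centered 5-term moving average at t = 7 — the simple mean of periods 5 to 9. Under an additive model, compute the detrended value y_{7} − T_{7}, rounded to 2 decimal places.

52.40

Trend T_7 = (140 + 61 + 184 + 185 + 88) / 5 = 658/5 = 131.6000
Detrended value: 184 − 131.6000 = 52.40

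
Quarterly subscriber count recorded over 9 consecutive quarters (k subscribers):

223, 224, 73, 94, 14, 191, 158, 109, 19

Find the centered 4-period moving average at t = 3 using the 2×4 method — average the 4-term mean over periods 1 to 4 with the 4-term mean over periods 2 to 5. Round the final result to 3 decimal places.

Sum over 1–4: 223 + 224 + 73 + 94 = 614
Sum over 2–5: 224 + 73 + 94 + 14 = 405
CMA at t=3 = (614 + 405) / (2·4) = 1019 / 8 = 127.375

127.375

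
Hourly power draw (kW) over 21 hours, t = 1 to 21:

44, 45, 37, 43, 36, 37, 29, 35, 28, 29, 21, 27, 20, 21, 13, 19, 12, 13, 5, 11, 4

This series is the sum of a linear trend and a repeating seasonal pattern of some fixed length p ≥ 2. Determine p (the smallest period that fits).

First differences y_{t+1} − y_t: 1, -8, 6, -7, 1, -8, 6, -7, 1, -8, …
The difference pattern repeats every 4 terms and not for any smaller step, so p = 4.

4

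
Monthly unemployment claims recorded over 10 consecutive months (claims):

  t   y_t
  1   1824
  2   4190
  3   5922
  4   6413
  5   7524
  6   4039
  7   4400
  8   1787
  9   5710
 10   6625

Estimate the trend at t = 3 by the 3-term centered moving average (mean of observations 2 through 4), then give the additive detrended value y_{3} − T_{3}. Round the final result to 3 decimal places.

Trend T_3 = (4190 + 5922 + 6413) / 3 = 16525/3 = 5508.33333
Detrended value: 5922 − 5508.33333 = 413.667

413.667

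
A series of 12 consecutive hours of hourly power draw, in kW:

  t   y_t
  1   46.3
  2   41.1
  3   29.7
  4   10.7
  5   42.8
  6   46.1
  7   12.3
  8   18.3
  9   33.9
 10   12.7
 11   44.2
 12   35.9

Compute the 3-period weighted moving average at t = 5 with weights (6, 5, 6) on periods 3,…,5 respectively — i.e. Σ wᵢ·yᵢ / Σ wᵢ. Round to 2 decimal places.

28.74

Weighted sum: 6·29.7 + 5·10.7 + 6·42.8 = 178.2 + 53.5 + 256.8 = 488.5
Weight total: 6 + 5 + 6 = 17
WMA = 488.5 / 17 = 28.74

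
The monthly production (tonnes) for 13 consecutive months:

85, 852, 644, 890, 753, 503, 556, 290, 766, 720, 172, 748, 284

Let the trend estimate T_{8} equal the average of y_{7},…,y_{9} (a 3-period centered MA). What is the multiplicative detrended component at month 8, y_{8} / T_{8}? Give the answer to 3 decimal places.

0.540

Trend T_8 = (556 + 290 + 766) / 3 = 1612/3 = 537.33333
Ratio to trend: 290 / 537.33333 = 0.540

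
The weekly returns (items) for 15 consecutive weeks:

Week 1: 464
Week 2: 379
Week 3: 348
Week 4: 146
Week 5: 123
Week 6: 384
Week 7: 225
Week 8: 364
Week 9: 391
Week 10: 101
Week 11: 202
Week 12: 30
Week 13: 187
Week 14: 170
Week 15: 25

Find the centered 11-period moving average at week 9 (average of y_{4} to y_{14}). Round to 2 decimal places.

Sum of periods 4–14: 146 + 123 + 384 + 225 + 364 + 391 + 101 + 202 + 30 + 187 + 170 = 2323
Divide by 11: 2323 / 11 = 211.18

211.18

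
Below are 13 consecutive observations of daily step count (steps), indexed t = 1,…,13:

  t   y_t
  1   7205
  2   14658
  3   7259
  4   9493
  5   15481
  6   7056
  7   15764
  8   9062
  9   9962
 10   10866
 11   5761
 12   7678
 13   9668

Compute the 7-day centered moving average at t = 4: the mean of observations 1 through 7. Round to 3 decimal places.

Sum of periods 1–7: 7205 + 14658 + 7259 + 9493 + 15481 + 7056 + 15764 = 76916
Divide by 7: 76916 / 7 = 10988.000

10988.000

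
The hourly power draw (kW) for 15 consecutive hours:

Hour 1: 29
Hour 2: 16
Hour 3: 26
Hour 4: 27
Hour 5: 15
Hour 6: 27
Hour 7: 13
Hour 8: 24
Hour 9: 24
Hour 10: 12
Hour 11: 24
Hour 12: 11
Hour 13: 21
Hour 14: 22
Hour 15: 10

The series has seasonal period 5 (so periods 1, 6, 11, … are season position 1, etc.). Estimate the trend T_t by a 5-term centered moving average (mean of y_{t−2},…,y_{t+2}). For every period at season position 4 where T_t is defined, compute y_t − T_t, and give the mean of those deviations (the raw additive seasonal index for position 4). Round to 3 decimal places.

Season position 4 occurs at t = 4, 9 (where T_t is defined).
t=4: T_4 = 22.20000; y_4 − T_4 = 27 − 22.20000 = 4.80000
t=9: T_9 = 19.40000; y_9 − T_9 = 24 − 19.40000 = 4.60000
Mean deviation: (4.80000 + 4.60000) / 2 = 4.700

4.700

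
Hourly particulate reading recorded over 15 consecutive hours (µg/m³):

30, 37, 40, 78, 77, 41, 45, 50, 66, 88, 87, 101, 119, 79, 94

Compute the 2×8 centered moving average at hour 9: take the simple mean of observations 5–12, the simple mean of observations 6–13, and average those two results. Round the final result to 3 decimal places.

72.000

Sum over 5–12: 77 + 41 + 45 + 50 + 66 + 88 + 87 + 101 = 555
Sum over 6–13: 41 + 45 + 50 + 66 + 88 + 87 + 101 + 119 = 597
CMA at t=9 = (555 + 597) / (2·8) = 1152 / 16 = 72.000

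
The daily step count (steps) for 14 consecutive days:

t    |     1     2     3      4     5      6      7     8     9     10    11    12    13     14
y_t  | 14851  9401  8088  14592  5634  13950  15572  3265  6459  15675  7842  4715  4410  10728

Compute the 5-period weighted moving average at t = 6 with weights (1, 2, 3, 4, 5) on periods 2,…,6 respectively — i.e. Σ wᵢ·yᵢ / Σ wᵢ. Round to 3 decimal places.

10775.933

Weighted sum: 1·9401 + 2·8088 + 3·14592 + 4·5634 + 5·13950 = 9401 + 16176 + 43776 + 22536 + 69750 = 161639
Weight total: 1 + 2 + 3 + 4 + 5 = 15
WMA = 161639 / 15 = 10775.933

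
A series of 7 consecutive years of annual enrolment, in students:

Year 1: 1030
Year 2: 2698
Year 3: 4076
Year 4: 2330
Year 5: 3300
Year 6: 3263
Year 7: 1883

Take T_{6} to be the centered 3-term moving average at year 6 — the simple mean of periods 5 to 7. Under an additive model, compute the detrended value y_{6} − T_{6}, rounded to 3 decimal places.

Trend T_6 = (3300 + 3263 + 1883) / 3 = 8446/3 = 2815.33333
Detrended value: 3263 − 2815.33333 = 447.667

447.667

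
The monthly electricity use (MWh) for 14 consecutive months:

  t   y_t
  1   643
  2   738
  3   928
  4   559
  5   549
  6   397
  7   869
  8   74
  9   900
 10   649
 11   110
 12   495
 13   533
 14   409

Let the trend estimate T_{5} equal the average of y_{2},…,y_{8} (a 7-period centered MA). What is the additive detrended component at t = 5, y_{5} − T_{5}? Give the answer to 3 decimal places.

Trend T_5 = (738 + 928 + 559 + 549 + 397 + 869 + 74) / 7 = 4114/7 = 587.71429
Detrended value: 549 − 587.71429 = -38.714

-38.714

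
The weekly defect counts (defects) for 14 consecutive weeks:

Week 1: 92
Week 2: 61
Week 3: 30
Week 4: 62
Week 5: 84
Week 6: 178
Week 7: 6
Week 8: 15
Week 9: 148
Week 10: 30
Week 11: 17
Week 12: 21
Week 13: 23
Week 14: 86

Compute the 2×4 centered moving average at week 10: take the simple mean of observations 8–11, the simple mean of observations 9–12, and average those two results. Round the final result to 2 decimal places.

53.25

Sum over 8–11: 15 + 148 + 30 + 17 = 210
Sum over 9–12: 148 + 30 + 17 + 21 = 216
CMA at t=10 = (210 + 216) / (2·4) = 426 / 8 = 53.25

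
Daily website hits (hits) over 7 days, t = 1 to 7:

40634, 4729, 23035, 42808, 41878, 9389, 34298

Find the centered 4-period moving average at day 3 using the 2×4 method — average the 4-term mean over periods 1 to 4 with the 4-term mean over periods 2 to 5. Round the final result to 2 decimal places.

Sum over 1–4: 40634 + 4729 + 23035 + 42808 = 111206
Sum over 2–5: 4729 + 23035 + 42808 + 41878 = 112450
CMA at t=3 = (111206 + 112450) / (2·4) = 223656 / 8 = 27957.00

27957.00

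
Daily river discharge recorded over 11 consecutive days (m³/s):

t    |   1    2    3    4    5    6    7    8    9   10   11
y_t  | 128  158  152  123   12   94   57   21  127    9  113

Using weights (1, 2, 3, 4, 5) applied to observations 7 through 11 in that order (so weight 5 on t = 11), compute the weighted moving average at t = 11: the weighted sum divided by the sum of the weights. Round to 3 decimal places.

Weighted sum: 1·57 + 2·21 + 3·127 + 4·9 + 5·113 = 57 + 42 + 381 + 36 + 565 = 1081
Weight total: 1 + 2 + 3 + 4 + 5 = 15
WMA = 1081 / 15 = 72.067

72.067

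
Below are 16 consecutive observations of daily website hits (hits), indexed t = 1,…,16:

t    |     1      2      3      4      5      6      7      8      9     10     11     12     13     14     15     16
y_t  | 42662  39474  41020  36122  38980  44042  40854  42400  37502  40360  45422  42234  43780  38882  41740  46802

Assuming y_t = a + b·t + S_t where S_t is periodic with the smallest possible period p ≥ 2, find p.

5

First differences y_{t+1} − y_t: -3188, 1546, -4898, 2858, 5062, -3188, 1546, -4898, 2858, 5062, -3188, 1546, …
The difference pattern repeats every 5 terms and not for any smaller step, so p = 5.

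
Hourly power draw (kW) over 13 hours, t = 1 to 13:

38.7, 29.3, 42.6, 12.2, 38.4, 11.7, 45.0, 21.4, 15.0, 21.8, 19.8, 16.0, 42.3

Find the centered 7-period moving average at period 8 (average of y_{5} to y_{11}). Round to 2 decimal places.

Sum of periods 5–11: 38.4 + 11.7 + 45.0 + 21.4 + 15.0 + 21.8 + 19.8 = 173.1
Divide by 7: 173.1 / 7 = 24.73

24.73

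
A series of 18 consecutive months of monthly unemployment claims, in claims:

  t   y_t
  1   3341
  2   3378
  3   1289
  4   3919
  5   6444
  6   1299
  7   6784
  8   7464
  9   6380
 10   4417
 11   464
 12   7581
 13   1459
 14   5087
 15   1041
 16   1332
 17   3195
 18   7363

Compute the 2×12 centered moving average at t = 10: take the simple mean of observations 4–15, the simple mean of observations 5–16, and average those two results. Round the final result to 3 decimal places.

Sum over 4–15: 3919 + 6444 + 1299 + 6784 + 7464 + 6380 + 4417 + 464 + 7581 + 1459 + 5087 + 1041 = 52339
Sum over 5–16: 6444 + 1299 + 6784 + 7464 + 6380 + 4417 + 464 + 7581 + 1459 + 5087 + 1041 + 1332 = 49752
CMA at t=10 = (52339 + 49752) / (2·12) = 102091 / 24 = 4253.792

4253.792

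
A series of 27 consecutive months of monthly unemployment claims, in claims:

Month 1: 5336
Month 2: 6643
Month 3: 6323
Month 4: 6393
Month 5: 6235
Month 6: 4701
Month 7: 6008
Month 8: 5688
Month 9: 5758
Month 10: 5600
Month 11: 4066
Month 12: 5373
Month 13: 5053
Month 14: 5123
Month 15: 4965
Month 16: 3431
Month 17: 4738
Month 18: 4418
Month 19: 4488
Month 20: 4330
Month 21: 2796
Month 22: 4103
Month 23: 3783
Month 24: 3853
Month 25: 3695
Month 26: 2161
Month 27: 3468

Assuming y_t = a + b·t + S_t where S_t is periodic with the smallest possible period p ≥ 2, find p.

First differences y_{t+1} − y_t: 1307, -320, 70, -158, -1534, 1307, -320, 70, -158, -1534, 1307, -320, …
The difference pattern repeats every 5 terms and not for any smaller step, so p = 5.

5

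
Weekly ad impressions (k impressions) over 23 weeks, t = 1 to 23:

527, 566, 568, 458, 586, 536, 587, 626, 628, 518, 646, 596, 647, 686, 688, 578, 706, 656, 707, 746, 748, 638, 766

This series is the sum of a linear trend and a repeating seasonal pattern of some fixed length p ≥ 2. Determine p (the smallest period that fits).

First differences y_{t+1} − y_t: 39, 2, -110, 128, -50, 51, 39, 2, -110, 128, -50, 51, 39, 2, …
The difference pattern repeats every 6 terms and not for any smaller step, so p = 6.

6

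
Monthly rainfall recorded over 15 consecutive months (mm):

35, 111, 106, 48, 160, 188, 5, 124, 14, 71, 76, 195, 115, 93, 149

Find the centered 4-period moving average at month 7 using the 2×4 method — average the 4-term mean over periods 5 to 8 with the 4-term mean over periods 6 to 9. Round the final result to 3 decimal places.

Sum over 5–8: 160 + 188 + 5 + 124 = 477
Sum over 6–9: 188 + 5 + 124 + 14 = 331
CMA at t=7 = (477 + 331) / (2·4) = 808 / 8 = 101.000

101.000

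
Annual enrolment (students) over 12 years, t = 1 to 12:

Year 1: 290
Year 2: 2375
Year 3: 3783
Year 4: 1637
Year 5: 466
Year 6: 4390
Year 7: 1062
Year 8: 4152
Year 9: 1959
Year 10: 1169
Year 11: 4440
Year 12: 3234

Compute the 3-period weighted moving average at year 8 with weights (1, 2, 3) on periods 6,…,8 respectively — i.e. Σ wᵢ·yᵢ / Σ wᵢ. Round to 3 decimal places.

3161.667

Weighted sum: 1·4390 + 2·1062 + 3·4152 = 4390 + 2124 + 12456 = 18970
Weight total: 1 + 2 + 3 = 6
WMA = 18970 / 6 = 3161.667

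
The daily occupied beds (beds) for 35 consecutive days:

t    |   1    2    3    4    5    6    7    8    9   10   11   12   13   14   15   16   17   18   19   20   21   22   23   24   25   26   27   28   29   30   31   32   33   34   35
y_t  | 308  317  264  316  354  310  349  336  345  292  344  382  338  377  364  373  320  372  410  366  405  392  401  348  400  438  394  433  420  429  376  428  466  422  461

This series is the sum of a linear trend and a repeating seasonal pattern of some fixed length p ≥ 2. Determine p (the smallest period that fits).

7

First differences y_{t+1} − y_t: 9, -53, 52, 38, -44, 39, -13, 9, -53, 52, 38, -44, 39, -13, 9, -53, …
The difference pattern repeats every 7 terms and not for any smaller step, so p = 7.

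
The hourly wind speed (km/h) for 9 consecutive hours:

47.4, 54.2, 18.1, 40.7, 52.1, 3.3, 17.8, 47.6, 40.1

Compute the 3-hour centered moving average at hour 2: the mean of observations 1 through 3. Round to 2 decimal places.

Sum of periods 1–3: 47.4 + 54.2 + 18.1 = 119.7
Divide by 3: 119.7 / 3 = 39.90

39.90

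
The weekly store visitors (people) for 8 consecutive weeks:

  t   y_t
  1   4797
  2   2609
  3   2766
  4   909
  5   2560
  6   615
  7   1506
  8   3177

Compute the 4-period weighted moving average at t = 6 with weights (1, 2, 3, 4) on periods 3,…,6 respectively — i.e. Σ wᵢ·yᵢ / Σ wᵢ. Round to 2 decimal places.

Weighted sum: 1·2766 + 2·909 + 3·2560 + 4·615 = 2766 + 1818 + 7680 + 2460 = 14724
Weight total: 1 + 2 + 3 + 4 = 10
WMA = 14724 / 10 = 1472.40

1472.40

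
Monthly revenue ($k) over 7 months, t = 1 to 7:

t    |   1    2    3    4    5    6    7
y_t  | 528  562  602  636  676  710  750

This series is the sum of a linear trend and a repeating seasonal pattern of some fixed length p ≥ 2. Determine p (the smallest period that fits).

2

First differences y_{t+1} − y_t: 34, 40, 34, 40, 34, 40, …
The difference pattern repeats every 2 terms and not for any smaller step, so p = 2.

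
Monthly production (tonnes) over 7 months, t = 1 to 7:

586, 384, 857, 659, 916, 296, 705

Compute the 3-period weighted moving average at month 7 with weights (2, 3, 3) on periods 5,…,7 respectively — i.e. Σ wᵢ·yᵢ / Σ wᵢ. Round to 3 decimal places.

Weighted sum: 2·916 + 3·296 + 3·705 = 1832 + 888 + 2115 = 4835
Weight total: 2 + 3 + 3 = 8
WMA = 4835 / 8 = 604.375

604.375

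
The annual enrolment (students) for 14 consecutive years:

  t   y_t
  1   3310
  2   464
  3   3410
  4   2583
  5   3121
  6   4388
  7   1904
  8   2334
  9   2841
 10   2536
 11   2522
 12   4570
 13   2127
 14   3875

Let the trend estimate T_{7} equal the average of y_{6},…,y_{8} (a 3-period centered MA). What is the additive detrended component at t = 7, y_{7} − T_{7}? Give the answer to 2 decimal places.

-971.33

Trend T_7 = (4388 + 1904 + 2334) / 3 = 8626/3 = 2875.3333
Detrended value: 1904 − 2875.3333 = -971.33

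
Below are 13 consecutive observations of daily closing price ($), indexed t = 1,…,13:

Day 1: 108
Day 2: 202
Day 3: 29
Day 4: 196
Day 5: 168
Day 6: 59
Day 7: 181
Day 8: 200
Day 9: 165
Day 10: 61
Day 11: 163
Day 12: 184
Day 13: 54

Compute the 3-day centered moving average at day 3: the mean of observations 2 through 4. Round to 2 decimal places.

Sum of periods 2–4: 202 + 29 + 196 = 427
Divide by 3: 427 / 3 = 142.33

142.33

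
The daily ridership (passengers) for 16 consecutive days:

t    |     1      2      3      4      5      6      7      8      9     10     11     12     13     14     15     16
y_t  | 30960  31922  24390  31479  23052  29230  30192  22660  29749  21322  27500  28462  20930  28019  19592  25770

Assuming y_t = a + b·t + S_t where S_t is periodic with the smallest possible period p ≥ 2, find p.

5

First differences y_{t+1} − y_t: 962, -7532, 7089, -8427, 6178, 962, -7532, 7089, -8427, 6178, 962, -7532, …
The difference pattern repeats every 5 terms and not for any smaller step, so p = 5.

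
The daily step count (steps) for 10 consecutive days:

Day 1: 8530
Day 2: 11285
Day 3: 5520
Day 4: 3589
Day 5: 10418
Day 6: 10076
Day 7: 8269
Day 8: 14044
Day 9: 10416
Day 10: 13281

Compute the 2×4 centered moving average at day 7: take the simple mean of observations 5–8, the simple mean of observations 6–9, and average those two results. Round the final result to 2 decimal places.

10701.50

Sum over 5–8: 10418 + 10076 + 8269 + 14044 = 42807
Sum over 6–9: 10076 + 8269 + 14044 + 10416 = 42805
CMA at t=7 = (42807 + 42805) / (2·4) = 85612 / 8 = 10701.50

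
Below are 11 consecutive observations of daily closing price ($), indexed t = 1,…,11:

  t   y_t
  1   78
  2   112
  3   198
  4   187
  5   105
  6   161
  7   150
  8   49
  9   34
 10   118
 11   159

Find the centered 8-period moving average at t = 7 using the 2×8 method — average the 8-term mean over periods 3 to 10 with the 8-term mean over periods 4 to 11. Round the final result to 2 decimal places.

122.81

Sum over 3–10: 198 + 187 + 105 + 161 + 150 + 49 + 34 + 118 = 1002
Sum over 4–11: 187 + 105 + 161 + 150 + 49 + 34 + 118 + 159 = 963
CMA at t=7 = (1002 + 963) / (2·8) = 1965 / 16 = 122.81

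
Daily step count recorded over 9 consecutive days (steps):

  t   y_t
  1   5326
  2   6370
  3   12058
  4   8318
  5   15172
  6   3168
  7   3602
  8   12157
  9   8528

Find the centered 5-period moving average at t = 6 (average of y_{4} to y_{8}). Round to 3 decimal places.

8483.400

Sum of periods 4–8: 8318 + 15172 + 3168 + 3602 + 12157 = 42417
Divide by 5: 42417 / 5 = 8483.400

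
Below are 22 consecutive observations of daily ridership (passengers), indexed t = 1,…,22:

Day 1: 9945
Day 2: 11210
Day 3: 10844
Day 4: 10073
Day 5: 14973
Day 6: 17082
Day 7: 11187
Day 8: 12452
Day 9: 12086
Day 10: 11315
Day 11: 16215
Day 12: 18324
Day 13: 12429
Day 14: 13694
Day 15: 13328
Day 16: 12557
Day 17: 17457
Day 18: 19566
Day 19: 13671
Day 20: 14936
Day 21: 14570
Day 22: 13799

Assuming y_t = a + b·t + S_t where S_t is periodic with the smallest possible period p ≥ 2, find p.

6

First differences y_{t+1} − y_t: 1265, -366, -771, 4900, 2109, -5895, 1265, -366, -771, 4900, 2109, -5895, 1265, -366, …
The difference pattern repeats every 6 terms and not for any smaller step, so p = 6.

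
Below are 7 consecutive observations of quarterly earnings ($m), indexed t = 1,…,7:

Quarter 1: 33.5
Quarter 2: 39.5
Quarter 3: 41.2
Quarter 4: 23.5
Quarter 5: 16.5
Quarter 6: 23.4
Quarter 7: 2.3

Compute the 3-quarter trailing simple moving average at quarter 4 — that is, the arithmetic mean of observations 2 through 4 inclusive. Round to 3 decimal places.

Sum of periods 2–4: 39.5 + 41.2 + 23.5 = 104.2
Divide by 3: 104.2 / 3 = 34.733

34.733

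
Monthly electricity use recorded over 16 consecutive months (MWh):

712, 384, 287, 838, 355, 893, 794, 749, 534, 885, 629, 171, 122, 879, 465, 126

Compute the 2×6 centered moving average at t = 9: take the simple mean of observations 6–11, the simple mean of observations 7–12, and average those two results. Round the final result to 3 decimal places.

687.167

Sum over 6–11: 893 + 794 + 749 + 534 + 885 + 629 = 4484
Sum over 7–12: 794 + 749 + 534 + 885 + 629 + 171 = 3762
CMA at t=9 = (4484 + 3762) / (2·6) = 8246 / 12 = 687.167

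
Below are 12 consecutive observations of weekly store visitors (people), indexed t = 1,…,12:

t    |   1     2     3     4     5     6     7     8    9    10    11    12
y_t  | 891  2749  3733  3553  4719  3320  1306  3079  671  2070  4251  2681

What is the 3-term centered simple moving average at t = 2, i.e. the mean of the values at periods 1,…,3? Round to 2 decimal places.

Sum of periods 1–3: 891 + 2749 + 3733 = 7373
Divide by 3: 7373 / 3 = 2457.67

2457.67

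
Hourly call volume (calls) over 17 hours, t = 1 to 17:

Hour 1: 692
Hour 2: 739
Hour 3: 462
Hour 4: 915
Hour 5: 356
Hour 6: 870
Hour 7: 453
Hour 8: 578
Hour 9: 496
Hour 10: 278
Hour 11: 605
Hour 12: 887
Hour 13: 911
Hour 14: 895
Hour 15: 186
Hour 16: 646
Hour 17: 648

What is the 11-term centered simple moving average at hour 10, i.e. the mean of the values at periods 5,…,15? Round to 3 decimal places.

Sum of periods 5–15: 356 + 870 + 453 + 578 + 496 + 278 + 605 + 887 + 911 + 895 + 186 = 6515
Divide by 11: 6515 / 11 = 592.273

592.273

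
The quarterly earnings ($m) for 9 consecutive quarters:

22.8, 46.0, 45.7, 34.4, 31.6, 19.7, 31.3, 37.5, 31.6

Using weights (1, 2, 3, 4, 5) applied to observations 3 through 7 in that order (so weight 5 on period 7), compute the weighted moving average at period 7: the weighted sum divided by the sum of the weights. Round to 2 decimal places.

Weighted sum: 1·45.7 + 2·34.4 + 3·31.6 + 4·19.7 + 5·31.3 = 45.7 + 68.8 + 94.8 + 78.8 + 156.5 = 444.6
Weight total: 1 + 2 + 3 + 4 + 5 = 15
WMA = 444.6 / 15 = 29.64

29.64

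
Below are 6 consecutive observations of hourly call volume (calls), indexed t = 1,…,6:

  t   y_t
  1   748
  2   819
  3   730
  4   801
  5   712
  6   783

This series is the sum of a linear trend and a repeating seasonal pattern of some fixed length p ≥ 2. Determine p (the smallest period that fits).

2

First differences y_{t+1} − y_t: 71, -89, 71, -89, 71, …
The difference pattern repeats every 2 terms and not for any smaller step, so p = 2.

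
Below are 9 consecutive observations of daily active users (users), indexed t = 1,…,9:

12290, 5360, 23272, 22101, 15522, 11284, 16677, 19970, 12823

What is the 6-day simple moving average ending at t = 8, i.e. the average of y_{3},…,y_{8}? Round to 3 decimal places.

Sum of periods 3–8: 23272 + 22101 + 15522 + 11284 + 16677 + 19970 = 108826
Divide by 6: 108826 / 6 = 18137.667

18137.667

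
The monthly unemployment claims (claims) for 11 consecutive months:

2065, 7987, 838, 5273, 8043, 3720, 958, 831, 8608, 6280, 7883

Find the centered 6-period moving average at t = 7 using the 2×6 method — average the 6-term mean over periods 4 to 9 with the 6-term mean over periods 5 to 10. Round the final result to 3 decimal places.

Sum over 4–9: 5273 + 8043 + 3720 + 958 + 831 + 8608 = 27433
Sum over 5–10: 8043 + 3720 + 958 + 831 + 8608 + 6280 = 28440
CMA at t=7 = (27433 + 28440) / (2·6) = 55873 / 12 = 4656.083

4656.083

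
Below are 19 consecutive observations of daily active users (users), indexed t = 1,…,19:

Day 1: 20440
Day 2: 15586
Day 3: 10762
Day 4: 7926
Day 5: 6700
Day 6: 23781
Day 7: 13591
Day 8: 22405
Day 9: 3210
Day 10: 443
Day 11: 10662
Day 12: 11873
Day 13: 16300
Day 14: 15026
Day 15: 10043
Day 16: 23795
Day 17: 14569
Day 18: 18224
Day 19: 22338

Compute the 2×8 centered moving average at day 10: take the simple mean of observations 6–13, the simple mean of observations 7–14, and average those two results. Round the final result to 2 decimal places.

12235.94

Sum over 6–13: 23781 + 13591 + 22405 + 3210 + 443 + 10662 + 11873 + 16300 = 102265
Sum over 7–14: 13591 + 22405 + 3210 + 443 + 10662 + 11873 + 16300 + 15026 = 93510
CMA at t=10 = (102265 + 93510) / (2·8) = 195775 / 16 = 12235.94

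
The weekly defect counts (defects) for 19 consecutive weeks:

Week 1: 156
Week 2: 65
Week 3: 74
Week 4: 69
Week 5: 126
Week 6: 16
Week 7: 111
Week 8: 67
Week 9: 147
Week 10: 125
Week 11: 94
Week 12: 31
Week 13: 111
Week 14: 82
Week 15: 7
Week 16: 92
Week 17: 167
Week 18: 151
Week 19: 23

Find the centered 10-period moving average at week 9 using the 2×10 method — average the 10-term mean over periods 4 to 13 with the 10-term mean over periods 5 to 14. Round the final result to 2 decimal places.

90.35

Sum over 4–13: 69 + 126 + 16 + 111 + 67 + 147 + 125 + 94 + 31 + 111 = 897
Sum over 5–14: 126 + 16 + 111 + 67 + 147 + 125 + 94 + 31 + 111 + 82 = 910
CMA at t=9 = (897 + 910) / (2·10) = 1807 / 20 = 90.35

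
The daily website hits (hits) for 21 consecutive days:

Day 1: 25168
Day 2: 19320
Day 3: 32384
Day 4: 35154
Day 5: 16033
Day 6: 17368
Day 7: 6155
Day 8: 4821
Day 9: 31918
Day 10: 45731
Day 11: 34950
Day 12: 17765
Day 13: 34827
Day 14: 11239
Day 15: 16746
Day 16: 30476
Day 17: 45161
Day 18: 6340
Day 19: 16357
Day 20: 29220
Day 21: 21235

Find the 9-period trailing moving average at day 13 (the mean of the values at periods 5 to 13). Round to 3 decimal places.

Sum of periods 5–13: 16033 + 17368 + 6155 + 4821 + 31918 + 45731 + 34950 + 17765 + 34827 = 209568
Divide by 9: 209568 / 9 = 23285.333

23285.333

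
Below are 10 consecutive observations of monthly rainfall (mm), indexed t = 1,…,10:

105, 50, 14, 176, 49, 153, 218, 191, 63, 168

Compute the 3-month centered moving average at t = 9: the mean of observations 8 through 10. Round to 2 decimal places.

140.67

Sum of periods 8–10: 191 + 63 + 168 = 422
Divide by 3: 422 / 3 = 140.67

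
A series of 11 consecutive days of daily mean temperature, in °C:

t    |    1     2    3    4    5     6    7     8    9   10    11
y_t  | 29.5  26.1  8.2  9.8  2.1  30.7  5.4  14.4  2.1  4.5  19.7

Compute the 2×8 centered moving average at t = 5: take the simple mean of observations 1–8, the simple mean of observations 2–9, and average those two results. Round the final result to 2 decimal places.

Sum over 1–8: 29.5 + 26.1 + 8.2 + 9.8 + 2.1 + 30.7 + 5.4 + 14.4 = 126.2
Sum over 2–9: 26.1 + 8.2 + 9.8 + 2.1 + 30.7 + 5.4 + 14.4 + 2.1 = 98.8
CMA at t=5 = (126.2 + 98.8) / (2·8) = 225.0 / 16 = 14.06

14.06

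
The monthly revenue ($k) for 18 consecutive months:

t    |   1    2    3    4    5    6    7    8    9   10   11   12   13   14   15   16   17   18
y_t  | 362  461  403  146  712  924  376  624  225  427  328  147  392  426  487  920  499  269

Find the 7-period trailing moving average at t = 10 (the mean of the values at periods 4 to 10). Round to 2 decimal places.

Sum of periods 4–10: 146 + 712 + 924 + 376 + 624 + 225 + 427 = 3434
Divide by 7: 3434 / 7 = 490.57

490.57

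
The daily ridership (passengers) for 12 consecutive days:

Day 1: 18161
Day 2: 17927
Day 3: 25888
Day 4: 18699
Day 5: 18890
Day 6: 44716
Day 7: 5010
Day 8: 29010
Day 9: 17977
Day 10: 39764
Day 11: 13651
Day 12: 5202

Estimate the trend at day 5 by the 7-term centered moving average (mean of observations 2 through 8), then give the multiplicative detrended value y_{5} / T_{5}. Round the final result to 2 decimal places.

Trend T_5 = (17927 + 25888 + 18699 + 18890 + 44716 + 5010 + 29010) / 7 = 160140/7 = 22877.1429
Ratio to trend: 18890 / 22877.1429 = 0.83

0.83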